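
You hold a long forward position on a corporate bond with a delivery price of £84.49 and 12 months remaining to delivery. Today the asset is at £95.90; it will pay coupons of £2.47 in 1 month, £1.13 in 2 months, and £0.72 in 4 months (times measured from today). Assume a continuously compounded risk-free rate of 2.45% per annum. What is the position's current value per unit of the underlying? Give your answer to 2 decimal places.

£9.15

PV(remaining coupons) I = 2.47·e^(−0.0245·1/12) + 1.13·e^(−0.0245·2/12) + 0.72·e^(−0.0245·4/12) = 4.3045
Current forward F = (S − I)·e^(rT) = (95.90 − 4.3045)·e^(0.0245·12/12) = 91.5955 × 1.024803 = 93.8673
Value (long) = (F − K)·e^(−rT) = (93.8673 − 84.49) × 0.975798 = 9.1504
Value = £9.15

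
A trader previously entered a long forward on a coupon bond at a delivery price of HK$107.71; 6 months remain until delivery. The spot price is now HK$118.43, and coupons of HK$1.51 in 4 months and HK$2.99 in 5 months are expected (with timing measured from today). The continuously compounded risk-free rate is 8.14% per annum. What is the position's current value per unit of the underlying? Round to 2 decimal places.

PV(remaining coupons) I = 1.51·e^(−0.0814·4/12) + 2.99·e^(−0.0814·5/12) = 4.3599
Current forward F = (S − I)·e^(rT) = (118.43 − 4.3599)·e^(0.0814·6/12) = 114.0701 × 1.041540 = 118.8086
Value (long) = (F − K)·e^(−rT) = (118.8086 − 107.71) × 0.960117 = 10.6560
Value = HK$10.66

HK$10.66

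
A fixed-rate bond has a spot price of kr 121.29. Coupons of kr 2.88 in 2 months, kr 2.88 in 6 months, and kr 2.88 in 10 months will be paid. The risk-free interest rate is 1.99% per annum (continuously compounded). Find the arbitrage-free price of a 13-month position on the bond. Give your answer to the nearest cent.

kr 115.19

PV(coupons) I = 2.88·e^(−0.0199·2/12) + 2.88·e^(−0.0199·6/12) + 2.88·e^(−0.0199·10/12)
I = 2.8705 + 2.8515 + 2.8326 = 8.5546
F = (S − I)·e^(rT) = (121.29 − 8.5546) · e^(0.0199·13/12)
= 112.7354 · e^0.021558 = 112.7354 × 1.021792 = kr 115.19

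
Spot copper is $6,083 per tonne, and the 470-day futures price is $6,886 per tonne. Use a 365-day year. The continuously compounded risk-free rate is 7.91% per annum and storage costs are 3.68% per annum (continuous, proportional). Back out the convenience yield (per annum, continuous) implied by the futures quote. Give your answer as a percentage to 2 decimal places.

F = S·e^((r+u−y)T) ⇒ (r+u−y) = ln(F/S)/T
ln(6886/6083) = 0.123992; /T ⇒ 0.096292
y = r + u − ln(F/S)/T = 0.0791 + 0.0368 − 0.096292 = 0.019608
y = 1.96%

1.96%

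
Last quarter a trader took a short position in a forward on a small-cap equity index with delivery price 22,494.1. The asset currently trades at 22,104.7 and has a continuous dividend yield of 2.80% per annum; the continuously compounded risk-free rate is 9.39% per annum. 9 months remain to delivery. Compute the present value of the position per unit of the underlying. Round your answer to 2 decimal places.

Current fair forward for the remaining 9 months: F = S·e^((r − q)·T), (r − q) = 0.0939 − 0.0280 = 0.0659
F = 22104.7 · e^(0.0659 × 9/12) = 22104.7 × 1.05066679 = 23224.6742
Value of long forward = (F − K)·e^(−rT) = (23224.6742 − 22494.1) · e^(−0.0939·9/12)
= 730.5742 × 0.93199764 = 680.89
Short position value = −(long value) = -680.89

-680.89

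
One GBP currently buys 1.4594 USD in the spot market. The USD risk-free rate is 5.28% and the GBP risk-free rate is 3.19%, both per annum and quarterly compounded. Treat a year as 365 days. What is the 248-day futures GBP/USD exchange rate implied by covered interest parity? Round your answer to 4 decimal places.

1.4801

By covered interest parity, F = S · (1+r_USD/4)^(4T) / (1+r_GBP/4)^(4T)
= 1.4594 × 1.036283 / 1.021823 = 1.4594 × 1.014151
F = 1.4801 USD per GBP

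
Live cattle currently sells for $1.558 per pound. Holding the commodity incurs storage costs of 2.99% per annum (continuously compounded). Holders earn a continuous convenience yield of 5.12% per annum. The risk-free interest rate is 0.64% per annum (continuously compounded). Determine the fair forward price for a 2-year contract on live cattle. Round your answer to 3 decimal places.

Net carry = r + u − y = 0.0064 + 0.0299 − 0.0512 = -0.0149
F = S·e^((r+u−y)T) = 1.558 · e^(-0.0149 × 2) = 1.558 · e^-0.029800
= 1.558 × 0.970640 = $1.512 per pound

$1.512 per pound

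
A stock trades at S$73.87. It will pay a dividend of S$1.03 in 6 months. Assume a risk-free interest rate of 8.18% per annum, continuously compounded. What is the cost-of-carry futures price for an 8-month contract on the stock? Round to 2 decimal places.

PV(dividends) I = 1.03·e^(−0.0818·6/12)
I = 0.9887
F = (S − I)·e^(rT) = (73.87 − 0.9887) · e^(0.0818·8/12)
= 72.8813 · e^0.054533 = 72.8813 × 1.056047 = S$76.97

S$76.97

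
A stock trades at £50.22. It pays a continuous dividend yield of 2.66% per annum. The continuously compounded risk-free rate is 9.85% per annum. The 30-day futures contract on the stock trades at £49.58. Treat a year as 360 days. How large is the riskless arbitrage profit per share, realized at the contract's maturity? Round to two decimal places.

Fair futures: F* = S·e^(carry·T), with carry = (r − q) = 0.0985 − 0.0266 = 0.0719
F* = 50.22 · e^(0.0719 × 30/360) = 50.22 · e^0.005992 = 50.22 × 1.006010 = £50.5218
Market £49.58 < fair £50.5218: forward underpriced → reverse cash-and-carry (short spot, go long the forward).
At maturity, profit = |F_mkt − F*| = |49.58 − 50.5218| = £0.94 per share

£0.94 per share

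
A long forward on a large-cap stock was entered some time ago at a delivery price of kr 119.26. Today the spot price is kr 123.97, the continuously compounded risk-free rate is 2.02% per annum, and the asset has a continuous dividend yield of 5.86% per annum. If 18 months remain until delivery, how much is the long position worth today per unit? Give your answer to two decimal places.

-kr 2.16

Current fair forward for the remaining 18 months: F = S·e^((r − q)·T), (r − q) = 0.0202 − 0.0586 = -0.0384
F = 123.97 · e^(-0.0384 × 18/12) = 123.97 × 0.944027 = 117.0310
Value of long forward = (F − K)·e^(−rT) = (117.0310 − 119.26) · e^(−0.0202·18/12)
= -2.2290 × 0.970154 = -2.16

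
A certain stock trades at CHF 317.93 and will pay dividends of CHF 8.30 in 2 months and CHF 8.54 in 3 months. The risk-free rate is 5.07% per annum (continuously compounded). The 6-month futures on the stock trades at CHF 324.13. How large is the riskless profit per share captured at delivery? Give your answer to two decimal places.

CHF 15.13 per share

PV(dividends) I = 8.30·e^(−0.0507·2/12) + 8.54·e^(−0.0507·3/12) = 16.6626
Fair futures F* = (S − I)·e^(rT) = (317.93 − 16.6626)·e^0.025350 = 301.2674 × 1.025674 = 309.0021
Market CHF 324.13 > fair 309.0021: forward overpriced → cash-and-carry (borrow at r, buy the stock and collect the dividends, short the forward).
Profit at T = |F_mkt − F*| = |324.13 − 309.0021| = CHF 15.13 per share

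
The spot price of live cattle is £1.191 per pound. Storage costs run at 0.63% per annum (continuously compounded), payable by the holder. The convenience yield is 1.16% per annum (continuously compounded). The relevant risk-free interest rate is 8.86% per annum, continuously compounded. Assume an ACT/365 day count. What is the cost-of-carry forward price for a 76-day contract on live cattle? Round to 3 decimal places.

£1.212 per pound

Net carry = r + u − y = 0.0886 + 0.0063 − 0.0116 = 0.0833
F = S·e^((r+u−y)T) = 1.191 · e^(0.0833 × 76/365) = 1.191 · e^0.017345
= 1.191 × 1.017496 = £1.212 per pound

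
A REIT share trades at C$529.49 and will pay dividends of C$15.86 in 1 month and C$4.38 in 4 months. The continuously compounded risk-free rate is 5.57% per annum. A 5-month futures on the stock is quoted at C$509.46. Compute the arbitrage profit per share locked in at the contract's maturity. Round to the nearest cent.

C$11.90 per share

PV(dividends) I = 15.86·e^(−0.0557·1/12) + 4.38·e^(−0.0557·4/12) = 20.0860
Fair futures F* = (S − I)·e^(rT) = (529.49 − 20.0860)·e^0.023208 = 509.4040 × 1.023479 = 521.3643
Market C$509.46 < fair 521.3643: forward underpriced → reverse cash-and-carry (short the stock, invest proceeds at r, pay the dividends, go long the forward).
Profit at T = |F_mkt − F*| = |509.46 − 521.3643| = C$11.90 per share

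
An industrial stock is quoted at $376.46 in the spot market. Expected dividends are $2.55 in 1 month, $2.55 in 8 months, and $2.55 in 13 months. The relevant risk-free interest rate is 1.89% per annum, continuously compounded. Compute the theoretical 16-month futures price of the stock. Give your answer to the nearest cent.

PV(dividends) I = 2.55·e^(−0.0189·1/12) + 2.55·e^(−0.0189·8/12) + 2.55·e^(−0.0189·13/12)
I = 2.5460 + 2.5181 + 2.4983 = 7.5624
F = (S − I)·e^(rT) = (376.46 − 7.5624) · e^(0.0189·16/12)
= 368.8976 · e^0.025200 = 368.8976 × 1.025520 = $378.31

$378.31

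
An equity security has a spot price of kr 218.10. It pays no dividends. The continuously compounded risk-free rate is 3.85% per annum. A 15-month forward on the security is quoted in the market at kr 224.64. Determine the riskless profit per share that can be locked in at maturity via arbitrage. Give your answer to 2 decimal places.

Fair forward: F* = S·e^(carry·T), with carry = r = 0.0385
F* = 218.10 · e^(0.0385 × 15/12) = 218.10 · e^0.048125 = 218.10 × 1.049302 = kr 228.8528
Market kr 224.64 < fair kr 228.8528: forward underpriced → reverse cash-and-carry (short spot, go long the forward).
At maturity, profit = |F_mkt − F*| = |224.64 − 228.8528| = kr 4.21 per share

kr 4.21 per share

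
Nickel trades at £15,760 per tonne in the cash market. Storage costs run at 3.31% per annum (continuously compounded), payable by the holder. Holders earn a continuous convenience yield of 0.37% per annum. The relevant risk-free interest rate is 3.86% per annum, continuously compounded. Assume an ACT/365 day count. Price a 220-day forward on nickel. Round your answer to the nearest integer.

£16,419 per tonne

Net carry = r + u − y = 0.0386 + 0.0331 − 0.0037 = 0.0680
F = S·e^((r+u−y)T) = 15760 · e^(0.0680 × 220/365) = 15760 · e^0.040986
= 15760 × 1.041838 = £16,419 per tonne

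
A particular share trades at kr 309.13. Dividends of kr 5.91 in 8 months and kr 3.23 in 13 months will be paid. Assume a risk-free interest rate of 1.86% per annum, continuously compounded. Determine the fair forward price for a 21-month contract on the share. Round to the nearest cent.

PV(dividends) I = 5.91·e^(−0.0186·8/12) + 3.23·e^(−0.0186·13/12)
I = 5.8372 + 3.1656 = 9.0028
F = (S − I)·e^(rT) = (309.13 − 9.0028) · e^(0.0186·21/12)
= 300.1272 · e^0.032550 = 300.1272 × 1.033086 = kr 310.06

kr 310.06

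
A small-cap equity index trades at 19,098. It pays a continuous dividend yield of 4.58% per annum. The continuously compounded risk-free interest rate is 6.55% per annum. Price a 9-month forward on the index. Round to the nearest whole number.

F = S·e^((r − q)T) = 19098 · e^((0.0655 − 0.0458) × 9/12)
= 19098 · e^0.014775 = 19098 × 1.014885
F = 19,382

19,382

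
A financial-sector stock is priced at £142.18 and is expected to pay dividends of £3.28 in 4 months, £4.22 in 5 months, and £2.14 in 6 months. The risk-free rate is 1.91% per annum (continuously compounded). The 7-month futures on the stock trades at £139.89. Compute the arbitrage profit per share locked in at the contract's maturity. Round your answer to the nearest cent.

£5.79 per share

PV(dividends) I = 3.28·e^(−0.0191·4/12) + 4.22·e^(−0.0191·5/12) + 2.14·e^(−0.0191·6/12) = 9.5654
Fair futures F* = (S − I)·e^(rT) = (142.18 − 9.5654)·e^0.011142 = 132.6146 × 1.011204 = 134.1004
Market £139.89 > fair 134.1004: forward overpriced → cash-and-carry (borrow at r, buy the stock and collect the dividends, short the forward).
Profit at T = |F_mkt − F*| = |139.89 − 134.1004| = £5.79 per share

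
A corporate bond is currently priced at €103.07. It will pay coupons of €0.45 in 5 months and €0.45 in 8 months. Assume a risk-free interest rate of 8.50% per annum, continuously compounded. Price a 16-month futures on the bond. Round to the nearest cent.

€114.48

PV(coupons) I = 0.45·e^(−0.0850·5/12) + 0.45·e^(−0.0850·8/12)
I = 0.4343 + 0.4252 = 0.8595
F = (S − I)·e^(rT) = (103.07 − 0.8595) · e^(0.0850·16/12)
= 102.2105 · e^0.113333 = 102.2105 × 1.120005 = €114.48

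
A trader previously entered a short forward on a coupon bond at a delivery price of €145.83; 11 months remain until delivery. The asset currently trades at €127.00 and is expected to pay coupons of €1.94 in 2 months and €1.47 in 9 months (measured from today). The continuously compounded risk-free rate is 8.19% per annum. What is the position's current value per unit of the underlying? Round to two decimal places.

€11.58

PV(remaining coupons) I = 1.94·e^(−0.0819·2/12) + 1.47·e^(−0.0819·9/12) = 3.2961
Current forward F = (S − I)·e^(rT) = (127.00 − 3.2961)·e^(0.0819·11/12) = 123.7039 × 1.077965 = 133.3485
Value (long) = (F − K)·e^(−rT) = (133.3485 − 145.83) × 0.927674 = -11.5788
Short position value = −(long value) = €11.58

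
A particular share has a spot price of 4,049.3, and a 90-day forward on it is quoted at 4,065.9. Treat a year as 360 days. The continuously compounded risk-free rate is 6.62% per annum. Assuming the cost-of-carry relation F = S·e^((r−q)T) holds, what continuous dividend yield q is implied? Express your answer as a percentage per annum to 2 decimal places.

From F = S·e^((r−q)T): (r − q) = ln(F/S)/T
ln(4065.9/4049.3) = ln(1.004099) = 0.004091
(r − q) = 0.004091 / (90/360) = 0.016364
q = r − ln(F/S)/T = 0.0662 − 0.016364 = 0.049836
q = 4.98%

4.98%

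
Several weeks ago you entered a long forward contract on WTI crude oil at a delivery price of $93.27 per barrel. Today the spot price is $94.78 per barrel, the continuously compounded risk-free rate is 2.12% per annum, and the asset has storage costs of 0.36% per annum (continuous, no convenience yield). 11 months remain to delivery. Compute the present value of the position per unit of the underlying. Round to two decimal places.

Current fair forward for the remaining 11 months: F = S·e^((r + u)·T), (r + u) = 0.0212 + 0.0036 = 0.0248
F = 94.78 · e^(0.0248 × 11/12) = 94.78 × 1.022994 = 96.9594
Value of long forward = (F − K)·e^(−rT) = (96.9594 − 93.27) · e^(−0.0212·11/12)
= 3.6894 × 0.980754 = 3.62

$3.62 per barrel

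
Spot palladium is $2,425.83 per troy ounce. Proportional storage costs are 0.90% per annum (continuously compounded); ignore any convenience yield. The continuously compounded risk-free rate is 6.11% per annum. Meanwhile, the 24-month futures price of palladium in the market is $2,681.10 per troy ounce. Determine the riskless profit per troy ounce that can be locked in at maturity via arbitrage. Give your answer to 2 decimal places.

Fair futures: F* = S·e^(carry·T), with carry = (r + u) = 0.0611 + 0.0090 = 0.0701
F* = 2425.83 · e^(0.0701 × 24/12) = 2425.83 · e^0.14020000 = 2425.83 × 1.15050388 = $2790.9268
Market $2681.10 < fair $2790.9268: forward underpriced → reverse cash-and-carry (short spot, go long the forward).
At maturity, profit = |F_mkt − F*| = |2681.10 − 2790.9268| = $109.83 per troy ounce

$109.83 per troy ounce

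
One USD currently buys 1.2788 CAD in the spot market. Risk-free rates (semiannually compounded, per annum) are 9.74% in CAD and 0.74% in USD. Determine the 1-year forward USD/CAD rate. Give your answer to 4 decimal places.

By covered interest parity, F = S · (1+r_CAD/2)^(2T) / (1+r_USD/2)^(2T)
= 1.2788 × 1.099772 / 1.007414 = 1.2788 × 1.091678
F = 1.3960 CAD per USD

1.3960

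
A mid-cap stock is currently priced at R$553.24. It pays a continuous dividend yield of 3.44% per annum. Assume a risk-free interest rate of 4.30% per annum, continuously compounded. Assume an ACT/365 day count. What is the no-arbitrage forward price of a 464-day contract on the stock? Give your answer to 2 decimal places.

F = S·e^((r − q)T) = 553.24 · e^((0.0430 − 0.0344) × 464/365)
= 553.24 · e^0.010933 = 553.24 × 1.010993
F = R$559.32

R$559.32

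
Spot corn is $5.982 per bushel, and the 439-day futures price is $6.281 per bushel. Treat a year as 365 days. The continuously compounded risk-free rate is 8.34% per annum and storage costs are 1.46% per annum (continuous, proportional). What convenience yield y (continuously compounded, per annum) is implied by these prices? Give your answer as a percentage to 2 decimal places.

5.74%

F = S·e^((r+u−y)T) ⇒ (r+u−y) = ln(F/S)/T
ln(6.281/5.982) = 0.048774; /T ⇒ 0.040552
y = r + u − ln(F/S)/T = 0.0834 + 0.0146 − 0.040552 = 0.057448
y = 5.74%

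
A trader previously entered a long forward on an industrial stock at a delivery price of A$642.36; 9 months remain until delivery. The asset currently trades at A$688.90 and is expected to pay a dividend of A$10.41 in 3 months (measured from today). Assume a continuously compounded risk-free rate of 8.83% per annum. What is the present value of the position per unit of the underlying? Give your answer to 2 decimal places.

A$77.52

PV(remaining dividends) I = 10.41·e^(−0.0883·3/12) = 10.1827
Current forward F = (S − I)·e^(rT) = (688.90 − 10.1827)·e^(0.0883·9/12) = 678.7173 × 1.068467 = 725.1870
Value (long) = (F − K)·e^(−rT) = (725.1870 − 642.36) × 0.935920 = 77.5194
Value = A$77.52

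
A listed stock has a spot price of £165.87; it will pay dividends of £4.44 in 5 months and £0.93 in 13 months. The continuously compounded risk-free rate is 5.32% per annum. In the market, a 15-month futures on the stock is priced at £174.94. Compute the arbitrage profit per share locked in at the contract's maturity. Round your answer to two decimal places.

£3.24 per share

PV(dividends) I = 4.44·e^(−0.0532·5/12) + 0.93·e^(−0.0532·13/12) = 5.2206
Fair futures F* = (S − I)·e^(rT) = (165.87 − 5.2206)·e^0.066500 = 160.6494 × 1.068761 = 171.6958
Market £174.94 > fair 171.6958: forward overpriced → cash-and-carry (borrow at r, buy the stock and collect the dividends, short the forward).
Profit at T = |F_mkt − F*| = |174.94 − 171.6958| = £3.24 per share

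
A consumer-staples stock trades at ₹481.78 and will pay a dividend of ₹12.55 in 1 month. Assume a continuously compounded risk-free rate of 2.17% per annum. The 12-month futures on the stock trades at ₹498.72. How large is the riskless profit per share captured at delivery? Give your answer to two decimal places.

PV(dividends) I = 12.55·e^(−0.0217·1/12) = 12.5273
Fair futures F* = (S − I)·e^(rT) = (481.78 − 12.5273)·e^0.021700 = 469.2527 × 1.021937 = 479.5467
Market ₹498.72 > fair 479.5467: forward overpriced → cash-and-carry (borrow at r, buy the stock and collect the dividends, short the forward).
Profit at T = |F_mkt − F*| = |498.72 − 479.5467| = ₹19.17 per share

₹19.17 per share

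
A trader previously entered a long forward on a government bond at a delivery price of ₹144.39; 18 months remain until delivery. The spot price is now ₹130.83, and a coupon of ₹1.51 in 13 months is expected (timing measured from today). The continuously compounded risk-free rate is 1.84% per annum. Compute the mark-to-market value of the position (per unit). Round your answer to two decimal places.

PV(remaining coupons) I = 1.51·e^(−0.0184·13/12) = 1.4802
Current forward F = (S − I)·e^(rT) = (130.83 − 1.4802)·e^(0.0184·18/12) = 129.3498 × 1.027984 = 132.9695
Value (long) = (F − K)·e^(−rT) = (132.9695 − 144.39) × 0.972777 = -11.1096
Value = -₹11.11

-₹11.11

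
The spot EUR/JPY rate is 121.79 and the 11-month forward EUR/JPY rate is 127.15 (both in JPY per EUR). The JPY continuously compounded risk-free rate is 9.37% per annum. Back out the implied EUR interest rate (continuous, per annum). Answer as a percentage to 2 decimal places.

4.67%

F = S·e^((r_JPY − r_EUR)T) ⇒ r_EUR = r_JPY − ln(F/S)/T
ln(127.15/121.79) = 0.043069; /(11/12) = 0.046984
r_EUR = 0.0937 − 0.046984 = 0.046716
r_EUR = 4.67%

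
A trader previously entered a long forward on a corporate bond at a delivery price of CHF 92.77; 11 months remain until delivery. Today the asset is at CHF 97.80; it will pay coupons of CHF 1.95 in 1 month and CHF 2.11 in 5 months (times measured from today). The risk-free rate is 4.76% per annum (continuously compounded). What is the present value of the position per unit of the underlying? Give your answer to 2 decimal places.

CHF 4.98

PV(remaining coupons) I = 1.95·e^(−0.0476·1/12) + 2.11·e^(−0.0476·5/12) = 4.0108
Current forward F = (S − I)·e^(rT) = (97.80 − 4.0108)·e^(0.0476·11/12) = 93.7892 × 1.044599 = 97.9721
Value (long) = (F − K)·e^(−rT) = (97.9721 − 92.77) × 0.957305 = 4.9800
Value = CHF 4.98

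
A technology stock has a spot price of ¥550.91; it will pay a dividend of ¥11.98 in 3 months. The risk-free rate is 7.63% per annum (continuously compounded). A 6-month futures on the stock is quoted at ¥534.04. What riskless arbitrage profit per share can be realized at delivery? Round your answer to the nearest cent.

PV(dividends) I = 11.98·e^(−0.0763·3/12) = 11.7536
Fair futures F* = (S − I)·e^(rT) = (550.91 − 11.7536)·e^0.038150 = 539.1564 × 1.038887 = 560.1226
Market ¥534.04 < fair 560.1226: forward underpriced → reverse cash-and-carry (short the stock, invest proceeds at r, pay the dividends, go long the forward).
Profit at T = |F_mkt − F*| = |534.04 − 560.1226| = ¥26.08 per share

¥26.08 per share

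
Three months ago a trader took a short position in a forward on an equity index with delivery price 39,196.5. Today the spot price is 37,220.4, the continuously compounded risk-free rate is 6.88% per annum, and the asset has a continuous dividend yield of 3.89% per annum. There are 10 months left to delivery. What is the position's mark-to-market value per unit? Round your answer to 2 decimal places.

979.26

Current fair forward for the remaining 10 months: F = S·e^((r − q)·T), (r − q) = 0.0688 − 0.0389 = 0.0299
F = 37220.4 · e^(0.0299 × 10/12) = 37220.4 × 1.02522968 = 38159.4588
Value of long forward = (F − K)·e^(−rT) = (38159.4588 − 39196.5) · e^(−0.0688·10/12)
= -1037.0412 × 0.94427926 = -979.26
Short position value = −(long value) = 979.26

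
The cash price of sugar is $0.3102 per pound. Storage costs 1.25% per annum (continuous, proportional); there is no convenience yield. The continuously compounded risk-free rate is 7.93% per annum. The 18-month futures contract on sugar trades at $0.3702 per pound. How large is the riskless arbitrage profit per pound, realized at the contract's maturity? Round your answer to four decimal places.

$0.0142 per pound

Fair futures: F* = S·e^(carry·T), with carry = (r + u) = 0.0793 + 0.0125 = 0.0918
F* = 0.3102 · e^(0.0918 × 18/12) = 0.3102 · e^0.137700 = 0.3102 × 1.147631 = $0.3560
Market $0.3702 > fair $0.3560: forward overpriced → cash-and-carry (buy spot, short the forward).
At maturity, profit = |F_mkt − F*| = |0.3702 − 0.3560| = $0.0142 per pound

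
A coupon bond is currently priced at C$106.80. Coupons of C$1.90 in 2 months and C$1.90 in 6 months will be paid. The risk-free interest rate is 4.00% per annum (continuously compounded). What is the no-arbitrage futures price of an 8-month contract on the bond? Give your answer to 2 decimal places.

C$105.84

PV(coupons) I = 1.90·e^(−0.0400·2/12) + 1.90·e^(−0.0400·6/12)
I = 1.8874 + 1.8624 = 3.7498
F = (S − I)·e^(rT) = (106.80 − 3.7498) · e^(0.0400·8/12)
= 103.0502 · e^0.026667 = 103.0502 × 1.027026 = C$105.84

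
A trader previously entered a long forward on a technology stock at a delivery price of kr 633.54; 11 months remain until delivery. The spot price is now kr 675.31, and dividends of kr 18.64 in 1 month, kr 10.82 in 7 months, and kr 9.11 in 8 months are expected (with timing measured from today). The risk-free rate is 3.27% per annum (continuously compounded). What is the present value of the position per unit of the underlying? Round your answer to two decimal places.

PV(remaining dividends) I = 18.64·e^(−0.0327·1/12) + 10.82·e^(−0.0327·7/12) + 9.11·e^(−0.0327·8/12) = 38.1184
Current forward F = (S − I)·e^(rT) = (675.31 − 38.1184)·e^(0.0327·11/12) = 637.1916 × 1.030429 = 656.5807
Value (long) = (F − K)·e^(−rT) = (656.5807 − 633.54) × 0.970470 = 22.3603
Value = kr 22.36

kr 22.36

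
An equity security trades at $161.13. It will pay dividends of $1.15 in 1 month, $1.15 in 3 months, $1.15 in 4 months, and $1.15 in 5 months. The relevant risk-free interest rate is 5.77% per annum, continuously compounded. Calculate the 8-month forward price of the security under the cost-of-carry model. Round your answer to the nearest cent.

$162.74

PV(dividends) I = 1.15·e^(−0.0577·1/12) + 1.15·e^(−0.0577·3/12) + 1.15·e^(−0.0577·4/12) + 1.15·e^(−0.0577·5/12)
I = 1.1445 + 1.1335 + 1.1281 + 1.1227 = 4.5288
F = (S − I)·e^(rT) = (161.13 − 4.5288) · e^(0.0577·8/12)
= 156.6012 · e^0.038467 = 156.6012 × 1.039216 = $162.74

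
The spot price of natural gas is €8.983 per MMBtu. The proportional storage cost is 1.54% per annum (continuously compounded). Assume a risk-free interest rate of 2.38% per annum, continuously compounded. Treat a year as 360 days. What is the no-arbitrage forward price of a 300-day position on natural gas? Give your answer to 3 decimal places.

€9.281 per MMBtu

Net carry = r + u − y = 0.0238 + 0.0154 − 0.0000 = 0.0392
F = S·e^((r+u−y)T) = 8.983 · e^(0.0392 × 300/360) = 8.983 · e^0.032667
= 8.983 × 1.033206 = €9.281 per MMBtu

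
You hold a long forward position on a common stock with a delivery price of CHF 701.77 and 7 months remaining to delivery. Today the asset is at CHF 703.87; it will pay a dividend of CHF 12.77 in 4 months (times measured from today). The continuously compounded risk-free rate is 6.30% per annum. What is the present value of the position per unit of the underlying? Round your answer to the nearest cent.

CHF 14.92

PV(remaining dividends) I = 12.77·e^(−0.0630·4/12) = 12.5046
Current forward F = (S − I)·e^(rT) = (703.87 − 12.5046)·e^(0.0630·7/12) = 691.3654 × 1.037434 = 717.2460
Value (long) = (F − K)·e^(−rT) = (717.2460 − 701.77) × 0.963917 = 14.9176
Value = CHF 14.92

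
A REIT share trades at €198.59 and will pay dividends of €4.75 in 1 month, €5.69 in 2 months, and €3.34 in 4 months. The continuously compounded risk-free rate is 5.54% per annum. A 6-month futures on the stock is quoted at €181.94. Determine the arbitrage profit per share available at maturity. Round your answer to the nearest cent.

PV(dividends) I = 4.75·e^(−0.0554·1/12) + 5.69·e^(−0.0554·2/12) + 3.34·e^(−0.0554·4/12) = 13.6447
Fair futures F* = (S − I)·e^(rT) = (198.59 − 13.6447)·e^0.027700 = 184.9453 × 1.028087 = 190.1399
Market €181.94 < fair 190.1399: forward underpriced → reverse cash-and-carry (short the stock, invest proceeds at r, pay the dividends, go long the forward).
Profit at T = |F_mkt − F*| = |181.94 − 190.1399| = €8.20 per share

€8.20 per share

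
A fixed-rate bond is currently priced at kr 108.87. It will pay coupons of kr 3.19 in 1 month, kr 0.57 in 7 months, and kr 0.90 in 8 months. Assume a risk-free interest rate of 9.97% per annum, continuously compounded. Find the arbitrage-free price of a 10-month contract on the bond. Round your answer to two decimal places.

kr 113.36

PV(coupons) I = 3.19·e^(−0.0997·1/12) + 0.57·e^(−0.0997·7/12) + 0.90·e^(−0.0997·8/12)
I = 3.1636 + 0.5378 + 0.8421 = 4.5435
F = (S − I)·e^(rT) = (108.87 − 4.5435) · e^(0.0997·10/12)
= 104.3265 · e^0.083083 = 104.3265 × 1.086632 = kr 113.36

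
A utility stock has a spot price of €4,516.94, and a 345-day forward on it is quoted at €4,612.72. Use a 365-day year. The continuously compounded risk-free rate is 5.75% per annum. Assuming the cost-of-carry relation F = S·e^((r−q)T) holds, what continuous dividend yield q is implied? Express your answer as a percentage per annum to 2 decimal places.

From F = S·e^((r−q)T): (r − q) = ln(F/S)/T
ln(4612.72/4516.94) = ln(1.021205) = 0.020983
(r − q) = 0.020983 / (345/365) = 0.022199
q = r − ln(F/S)/T = 0.0575 − 0.022199 = 0.035301
q = 3.53%

3.53%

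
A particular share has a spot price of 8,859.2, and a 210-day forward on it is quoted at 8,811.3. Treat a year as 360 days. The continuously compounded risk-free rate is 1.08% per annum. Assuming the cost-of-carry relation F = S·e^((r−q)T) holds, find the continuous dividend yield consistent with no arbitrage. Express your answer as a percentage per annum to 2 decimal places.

2.01%

From F = S·e^((r−q)T): (r − q) = ln(F/S)/T
ln(8811.3/8859.2) = ln(0.994593) = -0.005422
(r − q) = -0.005422 / (210/360) = -0.009295
q = r − ln(F/S)/T = 0.0108 + 0.009295 = 0.020095
q = 2.01%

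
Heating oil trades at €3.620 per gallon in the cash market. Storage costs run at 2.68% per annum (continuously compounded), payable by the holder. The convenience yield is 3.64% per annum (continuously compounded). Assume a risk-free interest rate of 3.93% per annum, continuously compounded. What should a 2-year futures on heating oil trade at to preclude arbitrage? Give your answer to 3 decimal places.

€3.842 per gallon

Net carry = r + u − y = 0.0393 + 0.0268 − 0.0364 = 0.0297
F = S·e^((r+u−y)T) = 3.620 · e^(0.0297 × 2) = 3.620 · e^0.059400
= 3.620 × 1.061200 = €3.842 per gallon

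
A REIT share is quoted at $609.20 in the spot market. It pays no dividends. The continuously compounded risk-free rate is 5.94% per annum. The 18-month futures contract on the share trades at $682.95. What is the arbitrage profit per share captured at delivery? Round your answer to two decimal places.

Fair futures: F* = S·e^(carry·T), with carry = r = 0.0594
F* = 609.20 · e^(0.0594 × 18/12) = 609.20 · e^0.089100 = 609.20 × 1.093190 = $665.9713
Market $682.95 > fair $665.9713: forward overpriced → cash-and-carry (buy spot, short the forward).
At maturity, profit = |F_mkt − F*| = |682.95 − 665.9713| = $16.98 per share

$16.98 per share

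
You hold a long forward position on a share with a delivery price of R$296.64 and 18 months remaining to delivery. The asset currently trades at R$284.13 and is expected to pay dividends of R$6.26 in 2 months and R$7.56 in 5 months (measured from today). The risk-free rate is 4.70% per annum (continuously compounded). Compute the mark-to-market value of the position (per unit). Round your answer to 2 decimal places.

-R$5.94

PV(remaining dividends) I = 6.26·e^(−0.0470·2/12) + 7.56·e^(−0.0470·5/12) = 13.6245
Current forward F = (S − I)·e^(rT) = (284.13 − 13.6245)·e^(0.0470·18/12) = 270.5055 × 1.073045 = 290.2646
Value (long) = (F − K)·e^(−rT) = (290.2646 − 296.64) × 0.931928 = -5.9414
Value = -R$5.94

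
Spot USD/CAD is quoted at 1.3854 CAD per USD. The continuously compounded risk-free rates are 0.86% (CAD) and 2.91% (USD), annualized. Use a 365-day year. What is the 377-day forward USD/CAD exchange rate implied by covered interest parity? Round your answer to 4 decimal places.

F = S·e^((r_CAD − r_USD)T) = 1.3854 · e^((0.0086 − 0.0291) × 377/365)
= 1.3854 · e^-0.021174 = 1.3854 × 0.979049
F = 1.3564 CAD per USD

1.3564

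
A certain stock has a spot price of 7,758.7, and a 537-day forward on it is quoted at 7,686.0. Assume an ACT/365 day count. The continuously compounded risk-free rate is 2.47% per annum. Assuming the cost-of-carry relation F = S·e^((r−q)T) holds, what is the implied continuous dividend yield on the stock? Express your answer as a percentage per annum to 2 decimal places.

3.11%

From F = S·e^((r−q)T): (r − q) = ln(F/S)/T
ln(7686.0/7758.7) = ln(0.990630) = -0.009414
(r − q) = -0.009414 / (537/365) = -0.006399
q = r − ln(F/S)/T = 0.0247 + 0.006399 = 0.031099
q = 3.11%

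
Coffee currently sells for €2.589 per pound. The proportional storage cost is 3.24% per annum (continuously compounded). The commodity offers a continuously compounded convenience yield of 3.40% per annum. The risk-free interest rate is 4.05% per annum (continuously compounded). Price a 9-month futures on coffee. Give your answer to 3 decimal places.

Net carry = r + u − y = 0.0405 + 0.0324 − 0.0340 = 0.0389
F = S·e^((r+u−y)T) = 2.589 · e^(0.0389 × 9/12) = 2.589 · e^0.029175
= 2.589 × 1.029605 = €2.666 per pound

€2.666 per pound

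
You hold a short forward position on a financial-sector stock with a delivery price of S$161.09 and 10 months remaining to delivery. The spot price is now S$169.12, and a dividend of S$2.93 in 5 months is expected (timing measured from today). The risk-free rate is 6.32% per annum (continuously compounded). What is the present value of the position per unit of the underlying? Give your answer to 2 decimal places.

-S$13.44

PV(remaining dividends) I = 2.93·e^(−0.0632·5/12) = 2.8539
Current forward F = (S − I)·e^(rT) = (169.12 − 2.8539)·e^(0.0632·10/12) = 166.2661 × 1.054078 = 175.2574
Value (long) = (F − K)·e^(−rT) = (175.2574 − 161.09) × 0.948696 = 13.4406
Short position value = −(long value) = -S$13.44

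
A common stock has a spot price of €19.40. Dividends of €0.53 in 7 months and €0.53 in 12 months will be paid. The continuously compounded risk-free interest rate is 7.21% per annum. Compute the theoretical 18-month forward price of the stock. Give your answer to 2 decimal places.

PV(dividends) I = 0.53·e^(−0.0721·7/12) + 0.53·e^(−0.0721·12/12)
I = 0.5082 + 0.4931 = 1.0013
F = (S − I)·e^(rT) = (19.40 − 1.0013) · e^(0.0721·18/12)
= 18.3987 · e^0.108150 = 18.3987 × 1.114215 = €20.50

€20.50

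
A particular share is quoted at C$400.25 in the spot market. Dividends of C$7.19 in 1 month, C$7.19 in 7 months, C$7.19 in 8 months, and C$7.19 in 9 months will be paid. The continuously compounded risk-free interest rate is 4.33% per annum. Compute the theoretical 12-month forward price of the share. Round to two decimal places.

PV(dividends) I = 7.19·e^(−0.0433·1/12) + 7.19·e^(−0.0433·7/12) + 7.19·e^(−0.0433·8/12) + 7.19·e^(−0.0433·9/12)
I = 7.1641 + 7.0107 + 6.9854 + 6.9603 = 28.1205
F = (S − I)·e^(rT) = (400.25 − 28.1205) · e^(0.0433·12/12)
= 372.1295 · e^0.043300 = 372.1295 × 1.044251 = C$388.60

C$388.60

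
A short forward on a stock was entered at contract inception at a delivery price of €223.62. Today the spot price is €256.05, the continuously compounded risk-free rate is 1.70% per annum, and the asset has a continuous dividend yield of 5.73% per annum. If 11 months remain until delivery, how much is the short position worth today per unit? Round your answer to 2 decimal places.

Current fair forward for the remaining 11 months: F = S·e^((r − q)·T), (r − q) = 0.0170 − 0.0573 = -0.0403
F = 256.05 · e^(-0.0403 × 11/12) = 256.05 × 0.963732 = 246.7636
Value of long forward = (F − K)·e^(−rT) = (246.7636 − 223.62) · e^(−0.0170·11/12)
= 23.1436 × 0.984537 = 22.79
Short position value = −(long value) = -€22.79

-€22.79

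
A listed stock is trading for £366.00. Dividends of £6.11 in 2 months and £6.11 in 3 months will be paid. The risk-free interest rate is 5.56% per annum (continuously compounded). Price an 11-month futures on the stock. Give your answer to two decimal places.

PV(dividends) I = 6.11·e^(−0.0556·2/12) + 6.11·e^(−0.0556·3/12)
I = 6.0536 + 6.0257 = 12.0793
F = (S − I)·e^(rT) = (366.00 − 12.0793) · e^(0.0556·11/12)
= 353.9207 · e^0.050967 = 353.9207 × 1.052288 = £372.43

£372.43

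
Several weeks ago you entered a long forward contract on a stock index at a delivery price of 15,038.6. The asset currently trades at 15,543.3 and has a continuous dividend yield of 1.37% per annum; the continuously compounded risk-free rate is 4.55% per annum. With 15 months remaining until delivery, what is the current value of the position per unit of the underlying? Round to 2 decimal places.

1072.24

Current fair forward for the remaining 15 months: F = S·e^((r − q)·T), (r − q) = 0.0455 − 0.0137 = 0.0318
F = 15543.3 · e^(0.0318 × 15/12) = 15543.3 × 1.04055060 = 16173.5901
Value of long forward = (F − K)·e^(−rT) = (16173.5901 − 15038.6) · e^(−0.0455·15/12)
= 1134.9901 × 0.94471215 = 1072.24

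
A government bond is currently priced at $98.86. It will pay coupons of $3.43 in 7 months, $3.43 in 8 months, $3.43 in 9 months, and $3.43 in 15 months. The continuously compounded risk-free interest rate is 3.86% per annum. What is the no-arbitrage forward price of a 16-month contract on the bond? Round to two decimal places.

$90.08

PV(coupons) I = 3.43·e^(−0.0386·7/12) + 3.43·e^(−0.0386·8/12) + 3.43·e^(−0.0386·9/12) + 3.43·e^(−0.0386·15/12)
I = 3.3536 + 3.3429 + 3.3321 + 3.2684 = 13.2970
F = (S − I)·e^(rT) = (98.86 − 13.2970) · e^(0.0386·16/12)
= 85.5630 · e^0.051467 = 85.5630 × 1.052814 = $90.08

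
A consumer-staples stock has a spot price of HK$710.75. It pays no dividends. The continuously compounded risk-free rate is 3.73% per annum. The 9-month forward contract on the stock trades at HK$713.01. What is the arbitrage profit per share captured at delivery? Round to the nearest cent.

HK$17.90 per share

Fair forward: F* = S·e^(carry·T), with carry = r = 0.0373
F* = 710.75 · e^(0.0373 × 9/12) = 710.75 · e^0.027975 = 710.75 × 1.028370 = HK$730.9140
Market HK$713.01 < fair HK$730.9140: forward underpriced → reverse cash-and-carry (short spot, go long the forward).
At maturity, profit = |F_mkt − F*| = |713.01 − 730.9140| = HK$17.90 per share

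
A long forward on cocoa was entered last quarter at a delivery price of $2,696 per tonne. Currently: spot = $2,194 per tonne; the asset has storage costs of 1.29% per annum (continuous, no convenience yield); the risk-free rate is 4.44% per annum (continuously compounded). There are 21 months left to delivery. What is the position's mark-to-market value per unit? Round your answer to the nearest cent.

Current fair forward for the remaining 21 months: F = S·e^((r + u)·T), (r + u) = 0.0444 + 0.0129 = 0.0573
F = 2194 · e^(0.0573 × 21/12) = 2194 × 1.10547488 = 2425.4119
Value of long forward = (F − K)·e^(−rT) = (2425.4119 − 2696) · e^(−0.0444·21/12)
= -270.5881 × 0.92524196 = -250.36

-$250.36 per tonne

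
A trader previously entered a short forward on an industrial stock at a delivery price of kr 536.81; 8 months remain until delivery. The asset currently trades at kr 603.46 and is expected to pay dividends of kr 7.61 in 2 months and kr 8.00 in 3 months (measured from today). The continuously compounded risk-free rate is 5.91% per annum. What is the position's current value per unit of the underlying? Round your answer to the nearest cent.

-kr 71.97

PV(remaining dividends) I = 7.61·e^(−0.0591·2/12) + 8.00·e^(−0.0591·3/12) = 15.4181
Current forward F = (S − I)·e^(rT) = (603.46 − 15.4181)·e^(0.0591·8/12) = 588.0419 × 1.040186 = 611.6730
Value (long) = (F − K)·e^(−rT) = (611.6730 − 536.81) × 0.961366 = 71.9707
Short position value = −(long value) = -kr 71.97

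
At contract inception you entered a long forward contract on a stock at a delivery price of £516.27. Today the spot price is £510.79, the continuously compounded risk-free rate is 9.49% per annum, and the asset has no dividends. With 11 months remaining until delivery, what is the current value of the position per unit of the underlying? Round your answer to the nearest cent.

Current fair forward for the remaining 11 months: F = S·e^(r·T), r = 0.0949
F = 510.79 · e^(0.0949 × 11/12) = 510.79 × 1.090888 = 557.2147
Value of long forward = (F − K)·e^(−rT) = (557.2147 − 516.27) · e^(−0.0949·11/12)
= 40.9447 × 0.916685 = 37.53

£37.53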